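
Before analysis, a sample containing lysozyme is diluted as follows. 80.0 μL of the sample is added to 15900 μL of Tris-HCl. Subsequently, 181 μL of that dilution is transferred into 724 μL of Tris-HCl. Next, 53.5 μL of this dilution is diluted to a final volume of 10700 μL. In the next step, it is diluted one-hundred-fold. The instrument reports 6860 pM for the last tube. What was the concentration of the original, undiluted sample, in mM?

137 mM

Overall dilution factor = 199.8 × 5 × 200 × 100 = 2.00 × 10⁷.
Original = 6860 pM × 2.00 × 10⁷ = 1.37 × 10¹¹ pM = 137 mM.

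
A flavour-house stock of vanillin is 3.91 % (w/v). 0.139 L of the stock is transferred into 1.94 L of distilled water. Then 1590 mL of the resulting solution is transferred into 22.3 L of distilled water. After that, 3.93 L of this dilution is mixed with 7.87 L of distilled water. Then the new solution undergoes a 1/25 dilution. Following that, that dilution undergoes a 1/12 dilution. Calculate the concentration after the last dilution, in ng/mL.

Overall dilution factor = 14.96 × 15.03 × 3.003 × 25 × 12 = 2.02 × 10⁵.
3.91 % (w/v) / 2.02 × 10⁵ = 1.93 × 10⁻⁵ % (w/v) = 193 ng/mL.

193 ng/mL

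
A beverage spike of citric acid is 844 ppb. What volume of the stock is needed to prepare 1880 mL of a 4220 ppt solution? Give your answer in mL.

9.40 mL

4220 ppt = 4.22 ppb.
V₁ = C₂V₂/C₁ = 4.22 × 1880 / 844 = 9.40 mL.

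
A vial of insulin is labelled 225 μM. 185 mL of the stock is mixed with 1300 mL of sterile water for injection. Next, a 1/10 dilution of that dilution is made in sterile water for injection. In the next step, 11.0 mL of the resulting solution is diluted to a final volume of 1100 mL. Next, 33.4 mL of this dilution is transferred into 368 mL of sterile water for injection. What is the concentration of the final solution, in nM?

Overall dilution factor = 8.027 × 10 × 100 × 12.02 = 9.65 × 10⁴.
225 μM / 9.65 × 10⁴ = 2.33 × 10⁻³ μM = 2.33 nM.

2.33 nM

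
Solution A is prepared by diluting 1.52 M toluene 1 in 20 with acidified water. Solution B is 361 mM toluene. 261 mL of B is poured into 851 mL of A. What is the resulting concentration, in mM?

C_A = 1.52 M / 20 = 0.0760 M.
C_B = 361 mM = 0.361 M.
C_mix = (C_A·V_A + C_B·V_B)/(V_A + V_B) = (0.0760×851 + 0.361×261) / 1112 = 0.143 M = 143 mM.

143 mM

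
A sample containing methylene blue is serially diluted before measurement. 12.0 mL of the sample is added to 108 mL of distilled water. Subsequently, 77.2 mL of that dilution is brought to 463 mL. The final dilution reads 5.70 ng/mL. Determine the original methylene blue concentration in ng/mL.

342 ng/mL

Overall dilution factor = 10 × 5.997 = 60.0.
Original = 5.70 ng/mL × 60.0 = 342 ng/mL.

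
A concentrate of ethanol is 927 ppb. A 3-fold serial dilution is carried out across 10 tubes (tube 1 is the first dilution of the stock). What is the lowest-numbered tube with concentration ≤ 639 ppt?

tube 7

Tube n has concentration 927 ppb / 3ⁿ.
Need 3ⁿ ≥ 927 ppb / 639 ppt = 1451, so n ≥ 6.63.
First such tube: n = 7.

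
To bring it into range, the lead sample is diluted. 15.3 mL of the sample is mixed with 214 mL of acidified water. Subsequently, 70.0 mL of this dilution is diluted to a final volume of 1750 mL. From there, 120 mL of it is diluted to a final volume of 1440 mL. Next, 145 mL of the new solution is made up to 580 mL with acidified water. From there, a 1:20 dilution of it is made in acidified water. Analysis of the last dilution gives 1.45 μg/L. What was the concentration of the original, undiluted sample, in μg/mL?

Overall dilution factor = 14.99 × 25 × 12 × 4 × 20 = 3.60 × 10⁵.
Original = 1.45 μg/L × 3.60 × 10⁵ = 5.22 × 10⁵ μg/L = 522 μg/mL.

522 μg/mL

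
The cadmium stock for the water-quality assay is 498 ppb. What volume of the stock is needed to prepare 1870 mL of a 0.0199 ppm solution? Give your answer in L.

0.0747 L

0.0199 ppm = 19.9 ppb.
V₁ = C₂V₂/C₁ = 19.9 × 1870 / 498 = 74.7 mL = 0.0747 L.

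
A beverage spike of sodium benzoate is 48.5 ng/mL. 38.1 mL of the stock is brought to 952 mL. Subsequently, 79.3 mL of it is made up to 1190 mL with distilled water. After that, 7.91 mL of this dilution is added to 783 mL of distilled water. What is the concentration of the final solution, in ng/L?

Overall dilution factor = 24.99 × 15.01 × 99.99 = 3.75 × 10⁴.
48.5 ng/mL / 3.75 × 10⁴ = 1.29 × 10⁻³ ng/mL = 1.29 ng/L.

1.29 ng/L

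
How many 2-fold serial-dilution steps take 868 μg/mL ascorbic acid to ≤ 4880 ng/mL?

8

Need 2ⁿ ≥ 178, so n ≥ log(178)/log(2) = 7.47.
Minimum whole steps: n = 8.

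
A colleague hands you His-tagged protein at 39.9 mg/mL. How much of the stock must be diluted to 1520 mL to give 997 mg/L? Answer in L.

0.0380 L

997 mg/L = 0.997 mg/mL.
V₁ = C₂V₂/C₁ = 0.997 × 1520 / 39.9 = 38.0 mL = 0.0380 L.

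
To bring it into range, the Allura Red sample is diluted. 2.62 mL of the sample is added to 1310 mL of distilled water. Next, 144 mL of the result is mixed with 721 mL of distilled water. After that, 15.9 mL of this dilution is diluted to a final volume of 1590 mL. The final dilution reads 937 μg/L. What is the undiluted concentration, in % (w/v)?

Overall dilution factor = 501 × 6.007 × 100 = 3.01 × 10⁵.
Original = 937 μg/L × 3.01 × 10⁵ = 2.82 × 10⁸ μg/L = 28.2 % (w/v).

28.2 % (w/v)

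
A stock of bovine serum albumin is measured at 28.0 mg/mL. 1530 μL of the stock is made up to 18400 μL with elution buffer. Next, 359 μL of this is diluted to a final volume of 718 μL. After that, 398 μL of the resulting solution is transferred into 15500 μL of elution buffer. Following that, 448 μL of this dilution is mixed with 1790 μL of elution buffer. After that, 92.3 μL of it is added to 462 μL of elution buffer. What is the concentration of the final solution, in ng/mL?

Overall dilution factor = 12.03 × 2 × 39.94 × 4.996 × 6.005 = 2.88 × 10⁴.
28.0 mg/mL / 2.88 × 10⁴ = 9.71 × 10⁻⁴ mg/mL = 971 ng/mL.

971 ng/mL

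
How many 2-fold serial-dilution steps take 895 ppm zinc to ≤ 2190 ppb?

9

Need 2ⁿ ≥ 409, so n ≥ log(409)/log(2) = 8.67.
Minimum whole steps: n = 9.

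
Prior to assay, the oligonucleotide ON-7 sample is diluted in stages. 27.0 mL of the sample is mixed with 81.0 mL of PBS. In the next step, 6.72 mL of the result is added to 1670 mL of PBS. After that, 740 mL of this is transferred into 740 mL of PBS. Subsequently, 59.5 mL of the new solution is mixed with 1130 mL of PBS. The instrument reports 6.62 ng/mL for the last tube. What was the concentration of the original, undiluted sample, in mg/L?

Overall dilution factor = 4 × 249.5 × 2 × 19.99 = 3.99 × 10⁴.
Original = 6.62 ng/mL × 3.99 × 10⁴ = 2.64 × 10⁵ ng/mL = 264 mg/L.

264 mg/L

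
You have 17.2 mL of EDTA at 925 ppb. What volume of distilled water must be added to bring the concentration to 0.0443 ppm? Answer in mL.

342 mL

0.0443 ppm = 44.3 ppb.
V₂ = C₁V₁/C₂ = 925 × 17.2 / 44.3 = 359 mL.
Diluent to add = V₂ − V₁ = 359 − 17.2 = 342 mL.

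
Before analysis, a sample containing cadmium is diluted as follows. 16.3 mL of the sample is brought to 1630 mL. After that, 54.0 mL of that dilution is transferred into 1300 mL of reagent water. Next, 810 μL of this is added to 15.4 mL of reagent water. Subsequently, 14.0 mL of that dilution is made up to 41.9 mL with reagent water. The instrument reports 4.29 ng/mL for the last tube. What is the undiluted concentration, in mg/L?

644 mg/L

Overall dilution factor = 100 × 25.07 × 20.01 × 2.993 = 1.50 × 10⁵.
Original = 4.29 ng/mL × 1.50 × 10⁵ = 6.44 × 10⁵ ng/mL = 644 mg/L.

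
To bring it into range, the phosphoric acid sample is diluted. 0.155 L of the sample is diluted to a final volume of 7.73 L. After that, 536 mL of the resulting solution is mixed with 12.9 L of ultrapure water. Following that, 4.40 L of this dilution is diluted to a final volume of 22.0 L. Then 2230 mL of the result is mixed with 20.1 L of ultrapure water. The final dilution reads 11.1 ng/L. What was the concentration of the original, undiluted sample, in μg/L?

695 μg/L

Overall dilution factor = 49.87 × 25.07 × 5 × 10.01 = 6.26 × 10⁴.
Original = 11.1 ng/L × 6.26 × 10⁴ = 6.95 × 10⁵ ng/L = 695 μg/L.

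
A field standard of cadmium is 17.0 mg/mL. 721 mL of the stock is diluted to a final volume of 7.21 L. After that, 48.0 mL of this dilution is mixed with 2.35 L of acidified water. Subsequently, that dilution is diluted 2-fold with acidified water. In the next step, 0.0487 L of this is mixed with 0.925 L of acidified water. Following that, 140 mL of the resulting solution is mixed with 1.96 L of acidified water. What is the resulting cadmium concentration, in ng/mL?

Overall dilution factor = 10 × 49.96 × 2 × 19.99 × 15 = 3.00 × 10⁵.
17.0 mg/mL / 3.00 × 10⁵ = 5.67 × 10⁻⁵ mg/mL = 56.7 ng/mL.

56.7 ng/mL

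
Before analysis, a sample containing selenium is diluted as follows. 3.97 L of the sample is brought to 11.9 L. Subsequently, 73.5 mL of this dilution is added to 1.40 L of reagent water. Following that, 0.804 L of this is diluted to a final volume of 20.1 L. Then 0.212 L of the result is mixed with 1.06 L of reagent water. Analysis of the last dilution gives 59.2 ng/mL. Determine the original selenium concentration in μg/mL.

Overall dilution factor = 2.997 × 20.05 × 25 × 6 = 9014.
Original = 59.2 ng/mL × 9014 = 5.34 × 10⁵ ng/mL = 534 μg/mL.

534 μg/mL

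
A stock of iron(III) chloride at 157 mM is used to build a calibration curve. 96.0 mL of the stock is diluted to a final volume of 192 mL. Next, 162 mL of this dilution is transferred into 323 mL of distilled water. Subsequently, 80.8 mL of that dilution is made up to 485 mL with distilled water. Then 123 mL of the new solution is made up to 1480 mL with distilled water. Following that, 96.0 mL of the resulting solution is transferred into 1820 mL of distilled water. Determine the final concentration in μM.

18.2 μM

Overall dilution factor = 2 × 2.994 × 6.002 × 12.03 × 19.96 = 8631.
157 mM / 8631 = 0.0182 mM = 18.2 μM.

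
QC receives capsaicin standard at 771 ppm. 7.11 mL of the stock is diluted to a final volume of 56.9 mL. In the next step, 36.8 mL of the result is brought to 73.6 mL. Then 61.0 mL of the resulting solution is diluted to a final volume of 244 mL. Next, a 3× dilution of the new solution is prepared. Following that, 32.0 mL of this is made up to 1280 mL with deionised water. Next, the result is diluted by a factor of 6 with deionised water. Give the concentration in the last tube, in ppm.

0.0167 ppm

Overall dilution factor = 8.003 × 2 × 4 × 3 × 40 × 6 = 4.61 × 10⁴.
771 ppm / 4.61 × 10⁴ = 0.0167 ppm.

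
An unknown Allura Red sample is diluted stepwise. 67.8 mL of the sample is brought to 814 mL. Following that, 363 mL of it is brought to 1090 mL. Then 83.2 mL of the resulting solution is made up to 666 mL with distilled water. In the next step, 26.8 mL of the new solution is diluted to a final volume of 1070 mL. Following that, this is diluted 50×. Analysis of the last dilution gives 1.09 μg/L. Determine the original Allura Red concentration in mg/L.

Overall dilution factor = 12.01 × 3.003 × 8.005 × 39.93 × 50 = 5.76 × 10⁵.
Original = 1.09 μg/L × 5.76 × 10⁵ = 6.28 × 10⁵ μg/L = 628 mg/L.

628 mg/L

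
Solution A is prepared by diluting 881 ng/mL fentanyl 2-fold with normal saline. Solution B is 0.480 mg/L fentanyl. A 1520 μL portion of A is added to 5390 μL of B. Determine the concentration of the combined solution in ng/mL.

C_A = 881 ng/mL / 2 = 440 ng/mL.
C_B = 0.480 mg/L = 480 ng/mL.
C_mix = (C_A·V_A + C_B·V_B)/(V_A + V_B) = (440×1520 + 480×5390) / 6910 = 471 ng/mL.

471 ng/mL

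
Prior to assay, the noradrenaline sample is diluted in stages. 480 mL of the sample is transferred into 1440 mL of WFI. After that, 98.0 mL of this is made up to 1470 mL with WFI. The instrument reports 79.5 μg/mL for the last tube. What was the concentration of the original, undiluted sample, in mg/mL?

Overall dilution factor = 4 × 15 = 60.0.
Original = 79.5 μg/mL × 60.0 = 4770 μg/mL = 4.77 mg/mL.

4.77 mg/mL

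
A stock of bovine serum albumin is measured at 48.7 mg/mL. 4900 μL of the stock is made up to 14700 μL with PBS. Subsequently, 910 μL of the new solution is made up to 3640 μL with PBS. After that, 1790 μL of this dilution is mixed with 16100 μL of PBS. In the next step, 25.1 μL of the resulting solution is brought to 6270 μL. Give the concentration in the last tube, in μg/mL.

1.63 μg/mL

Overall dilution factor = 3 × 4 × 9.994 × 249.8 = 3.00 × 10⁴.
48.7 mg/mL / 3.00 × 10⁴ = 1.63 × 10⁻³ mg/mL = 1.63 μg/mL.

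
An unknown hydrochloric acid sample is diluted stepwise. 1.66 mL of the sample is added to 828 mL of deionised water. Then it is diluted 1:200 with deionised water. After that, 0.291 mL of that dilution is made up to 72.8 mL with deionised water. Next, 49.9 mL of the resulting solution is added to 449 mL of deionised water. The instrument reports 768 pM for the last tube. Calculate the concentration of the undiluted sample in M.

Overall dilution factor = 499.8 × 200 × 250.2 × 9.998 = 2.50 × 10⁸.
Original = 768 pM × 2.50 × 10⁸ = 1.92 × 10¹¹ pM = 0.192 M.

0.192 M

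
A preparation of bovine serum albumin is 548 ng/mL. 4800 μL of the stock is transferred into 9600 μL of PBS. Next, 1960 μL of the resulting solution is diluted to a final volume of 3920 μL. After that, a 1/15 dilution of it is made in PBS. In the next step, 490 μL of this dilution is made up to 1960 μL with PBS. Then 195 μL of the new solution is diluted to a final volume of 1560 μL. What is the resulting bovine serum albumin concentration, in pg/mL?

Overall dilution factor = 3 × 2 × 15 × 4 × 8 = 2880.
548 ng/mL / 2880 = 0.190 ng/mL = 190 pg/mL.

190 pg/mL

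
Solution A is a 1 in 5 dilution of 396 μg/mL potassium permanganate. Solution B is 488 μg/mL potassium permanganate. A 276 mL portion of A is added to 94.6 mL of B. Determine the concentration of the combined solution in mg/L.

C_A = 396 μg/mL / 5 = 79.2 μg/mL.
C_mix = (C_A·V_A + C_B·V_B)/(V_A + V_B) = (79.2×276 + 488×94.6) / 370.6 = 184 μg/mL = 184 mg/L.

184 mg/L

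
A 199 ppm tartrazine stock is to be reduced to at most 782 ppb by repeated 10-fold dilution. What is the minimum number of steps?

Need 10ⁿ ≥ 254, so n ≥ log(254)/log(10) = 2.41.
Minimum whole steps: n = 3.

3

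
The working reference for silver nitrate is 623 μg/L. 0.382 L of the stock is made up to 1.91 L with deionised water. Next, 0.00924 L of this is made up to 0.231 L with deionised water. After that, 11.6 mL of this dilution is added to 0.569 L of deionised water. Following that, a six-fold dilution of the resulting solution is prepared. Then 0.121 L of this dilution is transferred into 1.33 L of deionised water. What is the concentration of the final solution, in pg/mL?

Overall dilution factor = 5 × 25 × 50.05 × 6 × 11.99 = 4.50 × 10⁵.
623 μg/L / 4.50 × 10⁵ = 1.38 × 10⁻³ μg/L = 1.38 pg/mL.

1.38 pg/mL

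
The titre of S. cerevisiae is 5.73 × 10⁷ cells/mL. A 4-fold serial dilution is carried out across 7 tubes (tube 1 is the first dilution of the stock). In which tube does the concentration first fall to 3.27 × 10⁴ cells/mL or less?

Tube n has concentration 5.73 × 10⁷ cells/mL / 4ⁿ.
Need 4ⁿ ≥ 5.73 × 10⁷ cells/mL / 3.27 × 10⁴ cells/mL = 1752, so n ≥ 5.39.
First such tube: n = 6.

tube 6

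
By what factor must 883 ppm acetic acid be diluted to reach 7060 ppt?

1.25 × 10⁵

Factor = C₀/C_target = 883 ppm / 7060 ppt = 1.25 × 10⁵.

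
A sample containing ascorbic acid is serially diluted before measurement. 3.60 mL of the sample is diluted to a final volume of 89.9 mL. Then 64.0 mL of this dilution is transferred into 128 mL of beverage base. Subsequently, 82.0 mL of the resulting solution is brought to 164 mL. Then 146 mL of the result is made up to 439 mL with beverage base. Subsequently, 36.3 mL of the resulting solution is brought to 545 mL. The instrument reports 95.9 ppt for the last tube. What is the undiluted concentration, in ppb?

649 ppb

Overall dilution factor = 24.97 × 3 × 2 × 3.007 × 15.01 = 6764.
Original = 95.9 ppt × 6764 = 6.49 × 10⁵ ppt = 649 ppb.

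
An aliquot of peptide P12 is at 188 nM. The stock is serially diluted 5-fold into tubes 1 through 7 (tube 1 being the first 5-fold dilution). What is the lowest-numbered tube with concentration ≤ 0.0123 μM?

tube 2

Tube n has concentration 188 nM / 5ⁿ.
Need 5ⁿ ≥ 188 nM / 0.0123 μM = 15.3, so n ≥ 1.69.
First such tube: n = 2.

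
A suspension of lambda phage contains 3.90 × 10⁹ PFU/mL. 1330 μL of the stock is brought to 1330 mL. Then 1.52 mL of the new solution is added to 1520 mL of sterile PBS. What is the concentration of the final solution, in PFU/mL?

Overall dilution factor = 1000 × 1001 = 1.00 × 10⁶.
3.90 × 10⁹ PFU/mL / 1.00 × 10⁶ = 3900 PFU/mL.

3900 PFU/mL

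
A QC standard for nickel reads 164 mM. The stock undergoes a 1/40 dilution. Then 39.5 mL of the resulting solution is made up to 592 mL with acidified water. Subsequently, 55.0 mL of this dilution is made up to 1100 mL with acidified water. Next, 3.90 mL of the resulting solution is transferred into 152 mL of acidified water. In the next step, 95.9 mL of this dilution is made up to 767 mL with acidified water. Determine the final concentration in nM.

42.8 nM

Overall dilution factor = 40 × 14.99 × 20 × 39.97 × 7.998 = 3.83 × 10⁶.
164 mM / 3.83 × 10⁶ = 4.28 × 10⁻⁵ mM = 42.8 nM.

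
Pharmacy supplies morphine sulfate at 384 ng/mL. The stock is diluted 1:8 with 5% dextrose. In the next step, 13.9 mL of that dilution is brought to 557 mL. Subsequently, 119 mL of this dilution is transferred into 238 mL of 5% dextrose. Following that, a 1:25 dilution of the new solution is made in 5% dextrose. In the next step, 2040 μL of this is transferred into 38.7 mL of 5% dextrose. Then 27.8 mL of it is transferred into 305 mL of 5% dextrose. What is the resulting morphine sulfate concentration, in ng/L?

Overall dilution factor = 8 × 40.07 × 3 × 25 × 19.97 × 11.97 = 5.75 × 10⁶.
384 ng/mL / 5.75 × 10⁶ = 6.68 × 10⁻⁵ ng/mL = 0.0668 ng/L.

0.0668 ng/L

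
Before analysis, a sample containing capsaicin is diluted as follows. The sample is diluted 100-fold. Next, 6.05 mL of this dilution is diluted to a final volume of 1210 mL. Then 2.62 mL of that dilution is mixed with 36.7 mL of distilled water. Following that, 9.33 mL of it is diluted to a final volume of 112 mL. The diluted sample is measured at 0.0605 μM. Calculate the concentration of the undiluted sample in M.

0.218 M

Overall dilution factor = 100 × 200 × 15.01 × 12.00 = 3.60 × 10⁶.
Original = 0.0605 μM × 3.60 × 10⁶ = 2.18 × 10⁵ μM = 0.218 M.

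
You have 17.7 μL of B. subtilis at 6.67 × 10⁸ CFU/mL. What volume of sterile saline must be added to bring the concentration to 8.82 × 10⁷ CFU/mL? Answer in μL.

V₂ = C₁V₁/C₂ = 6.67 × 10⁸ × 17.7 / 8.82 × 10⁷ = 134 μL.
Diluent to add = V₂ − V₁ = 134 − 17.7 = 116 μL.

116 μL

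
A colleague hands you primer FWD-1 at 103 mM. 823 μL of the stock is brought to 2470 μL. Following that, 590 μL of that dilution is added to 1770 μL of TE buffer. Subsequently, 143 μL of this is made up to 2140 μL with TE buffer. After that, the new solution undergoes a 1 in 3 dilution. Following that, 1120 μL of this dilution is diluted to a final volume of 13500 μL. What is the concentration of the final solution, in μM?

15.9 μM

Overall dilution factor = 3.001 × 4 × 14.97 × 3 × 12.05 = 6496.
103 mM / 6496 = 0.0159 mM = 15.9 μM.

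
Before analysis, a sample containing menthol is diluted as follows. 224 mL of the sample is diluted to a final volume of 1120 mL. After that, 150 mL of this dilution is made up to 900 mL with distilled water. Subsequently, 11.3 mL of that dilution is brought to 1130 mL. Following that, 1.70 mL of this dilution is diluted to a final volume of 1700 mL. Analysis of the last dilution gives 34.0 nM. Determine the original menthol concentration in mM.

Overall dilution factor = 5 × 6 × 100 × 1000 = 3.00 × 10⁶.
Original = 34.0 nM × 3.00 × 10⁶ = 1.02 × 10⁸ nM = 102 mM.

102 mM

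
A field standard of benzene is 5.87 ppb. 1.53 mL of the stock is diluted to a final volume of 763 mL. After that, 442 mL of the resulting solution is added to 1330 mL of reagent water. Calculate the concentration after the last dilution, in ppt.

Overall dilution factor = 498.7 × 4.009 = 1999.
5.87 ppb / 1999 = 2.94 × 10⁻³ ppb = 2.94 ppt.

2.94 ppt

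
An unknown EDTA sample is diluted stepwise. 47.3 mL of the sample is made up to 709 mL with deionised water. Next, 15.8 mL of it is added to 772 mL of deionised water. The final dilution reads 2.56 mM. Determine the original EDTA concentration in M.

Overall dilution factor = 14.99 × 49.86 = 747.
Original = 2.56 mM × 747 = 1913 mM = 1.91 M.

1.91 M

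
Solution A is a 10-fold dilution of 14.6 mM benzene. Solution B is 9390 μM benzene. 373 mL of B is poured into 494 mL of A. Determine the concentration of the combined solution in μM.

C_A = 14.6 mM / 10 = 1.46 mM.
C_B = 9390 μM = 9.39 mM.
C_mix = (C_A·V_A + C_B·V_B)/(V_A + V_B) = (1.46×494 + 9.39×373) / 867.0 = 4.87 mM = 4870 μM.

4870 μM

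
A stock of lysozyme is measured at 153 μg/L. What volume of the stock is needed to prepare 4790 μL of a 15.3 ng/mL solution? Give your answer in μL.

479 μL

15.3 ng/mL = 15.3 μg/L.
V₁ = C₂V₂/C₁ = 15.3 × 4790 / 153 = 479 μL.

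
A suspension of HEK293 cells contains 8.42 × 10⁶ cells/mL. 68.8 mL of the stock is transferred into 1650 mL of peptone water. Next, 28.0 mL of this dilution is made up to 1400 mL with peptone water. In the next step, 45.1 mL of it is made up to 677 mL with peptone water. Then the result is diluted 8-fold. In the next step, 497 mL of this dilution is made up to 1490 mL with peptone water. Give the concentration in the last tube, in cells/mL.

18.7 cells/mL

Overall dilution factor = 24.98 × 50 × 15.01 × 8 × 2.998 = 4.50 × 10⁵.
8.42 × 10⁶ cells/mL / 4.50 × 10⁵ = 18.7 cells/mL.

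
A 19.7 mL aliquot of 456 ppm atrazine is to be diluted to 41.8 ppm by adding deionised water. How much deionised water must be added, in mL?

195 mL

V₂ = C₁V₁/C₂ = 456 × 19.7 / 41.8 = 215 mL.
Diluent to add = V₂ − V₁ = 215 − 19.7 = 195 mL.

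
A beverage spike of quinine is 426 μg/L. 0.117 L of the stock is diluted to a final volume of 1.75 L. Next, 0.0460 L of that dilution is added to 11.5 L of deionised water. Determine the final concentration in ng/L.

Overall dilution factor = 14.96 × 251 = 3754.
426 μg/L / 3754 = 0.113 μg/L = 113 ng/L.

113 ng/L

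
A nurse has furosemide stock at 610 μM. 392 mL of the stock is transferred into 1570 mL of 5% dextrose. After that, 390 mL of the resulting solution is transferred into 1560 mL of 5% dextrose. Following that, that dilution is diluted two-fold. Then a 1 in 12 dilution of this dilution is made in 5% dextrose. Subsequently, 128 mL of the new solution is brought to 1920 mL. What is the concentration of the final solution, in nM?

Overall dilution factor = 5.005 × 5 × 2 × 12 × 15 = 9009.
610 μM / 9009 = 0.0677 μM = 67.7 nM.

67.7 nM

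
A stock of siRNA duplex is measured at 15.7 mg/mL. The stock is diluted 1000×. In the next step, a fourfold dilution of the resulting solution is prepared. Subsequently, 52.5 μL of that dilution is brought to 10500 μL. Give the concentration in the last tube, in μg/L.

19.6 μg/L

Overall dilution factor = 1000 × 4 × 200 = 8.00 × 10⁵.
15.7 mg/mL / 8.00 × 10⁵ = 1.96 × 10⁻⁵ mg/mL = 19.6 μg/L.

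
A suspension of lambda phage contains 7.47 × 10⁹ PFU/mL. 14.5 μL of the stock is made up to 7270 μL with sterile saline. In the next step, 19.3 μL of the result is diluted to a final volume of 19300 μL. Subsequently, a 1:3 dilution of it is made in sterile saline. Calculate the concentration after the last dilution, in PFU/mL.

4970 PFU/mL

Overall dilution factor = 501.4 × 1000 × 3 = 1.50 × 10⁶.
7.47 × 10⁹ PFU/mL / 1.50 × 10⁶ = 4970 PFU/mL.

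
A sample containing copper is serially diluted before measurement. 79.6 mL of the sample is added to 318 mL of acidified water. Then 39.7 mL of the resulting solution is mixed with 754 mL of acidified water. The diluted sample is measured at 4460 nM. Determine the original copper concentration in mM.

0.445 mM

Overall dilution factor = 4.995 × 19.99 = 99.9.
Original = 4460 nM × 99.9 = 4.45 × 10⁵ nM = 0.445 mM.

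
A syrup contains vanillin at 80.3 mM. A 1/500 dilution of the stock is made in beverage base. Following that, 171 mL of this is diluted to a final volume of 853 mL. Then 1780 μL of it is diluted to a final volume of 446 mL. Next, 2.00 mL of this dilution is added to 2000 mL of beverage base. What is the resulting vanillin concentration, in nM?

0.128 nM

Overall dilution factor = 500 × 4.988 × 250.6 × 1001 = 6.26 × 10⁸.
80.3 mM / 6.26 × 10⁸ = 1.28 × 10⁻⁷ mM = 0.128 nM.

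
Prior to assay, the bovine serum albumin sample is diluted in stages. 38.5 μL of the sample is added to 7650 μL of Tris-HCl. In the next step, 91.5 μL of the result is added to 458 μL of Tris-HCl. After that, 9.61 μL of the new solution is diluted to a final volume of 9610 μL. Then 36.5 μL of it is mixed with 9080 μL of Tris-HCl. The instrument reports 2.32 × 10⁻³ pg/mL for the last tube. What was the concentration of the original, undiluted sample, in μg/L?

695 μg/L

Overall dilution factor = 199.7 × 6.005 × 1000 × 249.8 = 3.00 × 10⁸.
Original = 2.32 × 10⁻³ pg/mL × 3.00 × 10⁸ = 6.95 × 10⁵ pg/mL = 695 μg/L.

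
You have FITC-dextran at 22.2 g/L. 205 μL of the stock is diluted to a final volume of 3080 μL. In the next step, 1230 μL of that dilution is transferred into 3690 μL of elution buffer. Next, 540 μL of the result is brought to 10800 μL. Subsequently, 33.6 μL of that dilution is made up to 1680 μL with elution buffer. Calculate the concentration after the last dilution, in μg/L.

Overall dilution factor = 15.02 × 4 × 20 × 50 = 6.01 × 10⁴.
22.2 g/L / 6.01 × 10⁴ = 3.69 × 10⁻⁴ g/L = 369 μg/L.

369 μg/L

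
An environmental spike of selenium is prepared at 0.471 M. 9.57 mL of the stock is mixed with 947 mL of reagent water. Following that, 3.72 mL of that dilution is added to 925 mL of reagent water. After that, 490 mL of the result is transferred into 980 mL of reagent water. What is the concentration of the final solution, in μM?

6.29 μM

Overall dilution factor = 99.96 × 249.7 × 3 = 7.49 × 10⁴.
0.471 M / 7.49 × 10⁴ = 6.29 × 10⁻⁶ M = 6.29 μM.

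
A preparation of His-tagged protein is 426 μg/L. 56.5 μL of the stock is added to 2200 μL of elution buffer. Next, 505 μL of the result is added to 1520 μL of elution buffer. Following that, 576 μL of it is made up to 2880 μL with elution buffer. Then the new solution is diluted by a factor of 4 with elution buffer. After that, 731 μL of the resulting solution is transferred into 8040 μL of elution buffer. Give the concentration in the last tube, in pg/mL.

Overall dilution factor = 39.94 × 4.010 × 5 × 4 × 12.00 = 3.84 × 10⁴.
426 μg/L / 3.84 × 10⁴ = 0.0111 μg/L = 11.1 pg/mL.

11.1 pg/mL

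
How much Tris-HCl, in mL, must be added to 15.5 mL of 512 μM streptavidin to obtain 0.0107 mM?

726 mL

0.0107 mM = 10.7 μM.
V₂ = C₁V₁/C₂ = 512 × 15.5 / 10.7 = 742 mL.
Diluent to add = V₂ − V₁ = 742 − 15.5 = 726 mL.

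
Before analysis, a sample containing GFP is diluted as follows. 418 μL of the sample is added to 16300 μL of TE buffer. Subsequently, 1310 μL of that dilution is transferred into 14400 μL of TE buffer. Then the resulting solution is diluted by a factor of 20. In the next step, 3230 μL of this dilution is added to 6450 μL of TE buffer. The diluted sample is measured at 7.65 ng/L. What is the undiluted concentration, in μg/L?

Overall dilution factor = 40.00 × 11.99 × 20 × 2.997 = 2.87 × 10⁴.
Original = 7.65 ng/L × 2.87 × 10⁴ = 2.20 × 10⁵ ng/L = 220 μg/L.

220 μg/L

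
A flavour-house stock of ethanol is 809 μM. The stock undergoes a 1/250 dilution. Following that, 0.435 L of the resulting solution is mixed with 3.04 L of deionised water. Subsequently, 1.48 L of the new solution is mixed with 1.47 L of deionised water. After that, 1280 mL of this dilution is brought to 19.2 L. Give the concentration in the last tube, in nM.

13.5 nM

Overall dilution factor = 250 × 7.989 × 1.993 × 15 = 5.97 × 10⁴.
809 μM / 5.97 × 10⁴ = 0.0135 μM = 13.5 nM.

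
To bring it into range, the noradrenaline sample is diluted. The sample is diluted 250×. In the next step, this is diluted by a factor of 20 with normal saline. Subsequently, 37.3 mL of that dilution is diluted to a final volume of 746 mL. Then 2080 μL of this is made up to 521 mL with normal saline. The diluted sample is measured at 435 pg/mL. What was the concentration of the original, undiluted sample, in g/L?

10.9 g/L

Overall dilution factor = 250 × 20 × 20 × 250.5 = 2.50 × 10⁷.
Original = 435 pg/mL × 2.50 × 10⁷ = 1.09 × 10¹⁰ pg/mL = 10.9 g/L.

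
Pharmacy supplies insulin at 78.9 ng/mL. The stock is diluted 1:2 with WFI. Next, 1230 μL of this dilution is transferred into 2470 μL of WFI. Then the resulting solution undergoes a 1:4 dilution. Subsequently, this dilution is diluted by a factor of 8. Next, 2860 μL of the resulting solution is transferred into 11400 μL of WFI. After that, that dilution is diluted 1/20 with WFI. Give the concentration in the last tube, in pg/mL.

4.11 pg/mL

Overall dilution factor = 2 × 3.008 × 4 × 8 × 4.986 × 20 = 1.92 × 10⁴.
78.9 ng/mL / 1.92 × 10⁴ = 4.11 × 10⁻³ ng/mL = 4.11 pg/mL.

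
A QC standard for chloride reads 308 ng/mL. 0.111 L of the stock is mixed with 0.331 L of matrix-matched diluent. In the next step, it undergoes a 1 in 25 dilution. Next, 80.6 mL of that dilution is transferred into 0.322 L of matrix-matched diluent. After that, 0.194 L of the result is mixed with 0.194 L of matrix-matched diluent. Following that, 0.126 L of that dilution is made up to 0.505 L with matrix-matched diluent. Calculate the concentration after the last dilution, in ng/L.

Overall dilution factor = 3.982 × 25 × 4.995 × 2 × 4.008 = 3986.
308 ng/mL / 3986 = 0.0773 ng/mL = 77.3 ng/L.

77.3 ng/L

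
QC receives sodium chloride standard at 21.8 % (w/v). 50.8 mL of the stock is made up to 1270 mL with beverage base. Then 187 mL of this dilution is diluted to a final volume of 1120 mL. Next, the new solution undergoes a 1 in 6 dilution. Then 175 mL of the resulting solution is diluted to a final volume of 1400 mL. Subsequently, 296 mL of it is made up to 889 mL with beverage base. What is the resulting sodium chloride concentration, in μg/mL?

10.1 μg/mL

Overall dilution factor = 25 × 5.989 × 6 × 8 × 3.003 = 2.16 × 10⁴.
21.8 % (w/v) / 2.16 × 10⁴ = 1.01 × 10⁻³ % (w/v) = 10.1 μg/mL.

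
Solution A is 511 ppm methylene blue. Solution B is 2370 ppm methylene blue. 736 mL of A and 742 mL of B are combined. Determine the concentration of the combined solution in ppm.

C_mix = (C_A·V_A + C_B·V_B)/(V_A + V_B) = (511×736 + 2370×742) / 1478 = 1444 ppm.

1440 ppm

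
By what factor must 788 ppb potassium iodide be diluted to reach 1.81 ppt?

4.35 × 10⁵

Factor = C₀/C_target = 788 ppb / 1.81 ppt = 4.35 × 10⁵.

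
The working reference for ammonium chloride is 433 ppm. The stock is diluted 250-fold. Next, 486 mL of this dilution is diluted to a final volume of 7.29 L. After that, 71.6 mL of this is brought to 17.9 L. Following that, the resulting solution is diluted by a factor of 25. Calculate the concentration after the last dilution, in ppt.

Overall dilution factor = 250 × 15 × 250 × 25 = 2.34 × 10⁷.
433 ppm / 2.34 × 10⁷ = 1.85 × 10⁻⁵ ppm = 18.5 ppt.

18.5 ppt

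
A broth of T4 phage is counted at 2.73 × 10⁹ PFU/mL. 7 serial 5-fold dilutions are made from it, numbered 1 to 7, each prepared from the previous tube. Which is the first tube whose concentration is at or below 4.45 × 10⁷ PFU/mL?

Tube n has concentration 2.73 × 10⁹ PFU/mL / 5ⁿ.
Need 5ⁿ ≥ 2.73 × 10⁹ PFU/mL / 4.45 × 10⁷ PFU/mL = 61.3, so n ≥ 2.56.
First such tube: n = 3.

tube 3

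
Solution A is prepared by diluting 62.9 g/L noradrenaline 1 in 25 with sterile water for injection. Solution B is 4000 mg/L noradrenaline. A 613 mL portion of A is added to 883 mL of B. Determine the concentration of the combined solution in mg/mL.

3.39 mg/mL

C_A = 62.9 g/L / 25 = 2.52 g/L.
C_B = 4000 mg/L = 4.00 g/L.
C_mix = (C_A·V_A + C_B·V_B)/(V_A + V_B) = (2.52×613 + 4.00×883) / 1496 = 3.39 g/L = 3.39 mg/mL.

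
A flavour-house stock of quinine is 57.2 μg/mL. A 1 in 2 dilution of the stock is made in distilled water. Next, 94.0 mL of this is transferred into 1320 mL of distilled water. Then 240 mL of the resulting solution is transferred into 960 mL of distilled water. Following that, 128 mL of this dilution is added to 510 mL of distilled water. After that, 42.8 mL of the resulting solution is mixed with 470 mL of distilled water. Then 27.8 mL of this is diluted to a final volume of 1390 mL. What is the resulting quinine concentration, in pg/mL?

Overall dilution factor = 2 × 15.04 × 5 × 4.984 × 11.98 × 50 = 4.49 × 10⁵.
57.2 μg/mL / 4.49 × 10⁵ = 1.27 × 10⁻⁴ μg/mL = 127 pg/mL.

127 pg/mL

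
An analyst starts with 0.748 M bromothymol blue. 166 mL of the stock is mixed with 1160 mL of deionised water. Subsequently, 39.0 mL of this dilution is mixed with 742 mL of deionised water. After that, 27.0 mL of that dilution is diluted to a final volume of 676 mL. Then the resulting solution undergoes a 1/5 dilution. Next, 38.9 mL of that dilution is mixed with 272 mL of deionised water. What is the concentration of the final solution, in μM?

Overall dilution factor = 7.988 × 20.03 × 25.04 × 5 × 7.992 = 1.60 × 10⁵.
0.748 M / 1.60 × 10⁵ = 4.67 × 10⁻⁶ M = 4.67 μM.

4.67 μM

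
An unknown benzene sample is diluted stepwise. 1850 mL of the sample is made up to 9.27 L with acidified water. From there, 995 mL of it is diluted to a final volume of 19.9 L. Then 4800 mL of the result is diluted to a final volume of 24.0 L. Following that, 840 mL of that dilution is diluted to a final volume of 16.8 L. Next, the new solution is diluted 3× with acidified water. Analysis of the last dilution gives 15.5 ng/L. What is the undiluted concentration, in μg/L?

466 μg/L

Overall dilution factor = 5.011 × 20 × 5 × 20 × 3 = 3.01 × 10⁴.
Original = 15.5 ng/L × 3.01 × 10⁴ = 4.66 × 10⁵ ng/L = 466 μg/L.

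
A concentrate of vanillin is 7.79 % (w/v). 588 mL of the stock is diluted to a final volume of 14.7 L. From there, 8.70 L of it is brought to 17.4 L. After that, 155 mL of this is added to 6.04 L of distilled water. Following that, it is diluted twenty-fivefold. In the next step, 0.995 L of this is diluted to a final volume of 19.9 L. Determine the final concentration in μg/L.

78.0 μg/L

Overall dilution factor = 25 × 2 × 39.97 × 25 × 20 = 9.99 × 10⁵.
7.79 % (w/v) / 9.99 × 10⁵ = 7.80 × 10⁻⁶ % (w/v) = 78.0 μg/L.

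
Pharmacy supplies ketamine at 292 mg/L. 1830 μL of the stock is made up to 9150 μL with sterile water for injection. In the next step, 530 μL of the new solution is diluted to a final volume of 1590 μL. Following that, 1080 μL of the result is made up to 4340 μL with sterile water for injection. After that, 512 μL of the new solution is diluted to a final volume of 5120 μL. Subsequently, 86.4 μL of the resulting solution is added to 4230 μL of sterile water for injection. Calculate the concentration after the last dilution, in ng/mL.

Overall dilution factor = 5 × 3 × 4.019 × 10 × 49.96 = 3.01 × 10⁴.
292 mg/L / 3.01 × 10⁴ = 9.70 × 10⁻³ mg/L = 9.70 ng/mL.

9.70 ng/mL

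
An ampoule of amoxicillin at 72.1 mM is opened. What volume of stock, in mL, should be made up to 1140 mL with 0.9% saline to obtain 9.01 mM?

142 mL

V₁ = C₂V₂/C₁ = 9.01 × 1140 / 72.1 = 142 mL.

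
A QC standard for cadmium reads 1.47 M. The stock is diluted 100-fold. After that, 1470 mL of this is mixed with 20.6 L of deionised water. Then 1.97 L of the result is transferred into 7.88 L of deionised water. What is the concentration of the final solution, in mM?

0.196 mM

Overall dilution factor = 100 × 15.01 × 5 = 7507.
1.47 M / 7507 = 1.96 × 10⁻⁴ M = 0.196 mM.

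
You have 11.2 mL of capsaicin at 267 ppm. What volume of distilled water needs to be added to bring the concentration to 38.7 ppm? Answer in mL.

66.1 mL

V₂ = C₁V₁/C₂ = 267 × 11.2 / 38.7 = 77.3 mL.
Diluent to add = V₂ − V₁ = 77.3 − 11.2 = 66.1 mL.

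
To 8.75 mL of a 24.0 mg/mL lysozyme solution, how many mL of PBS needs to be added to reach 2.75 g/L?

2.75 g/L = 2.75 mg/mL.
V₂ = C₁V₁/C₂ = 24.0 × 8.75 / 2.75 = 76.4 mL.
Diluent to add = V₂ − V₁ = 76.4 − 8.75 = 67.6 mL.

67.6 mL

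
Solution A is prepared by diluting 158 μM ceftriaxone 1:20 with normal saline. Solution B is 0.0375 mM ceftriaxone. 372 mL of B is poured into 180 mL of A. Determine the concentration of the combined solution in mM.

0.0278 mM

C_A = 158 μM / 20 = 7.90 μM.
C_B = 0.0375 mM = 37.5 μM.
C_mix = (C_A·V_A + C_B·V_B)/(V_A + V_B) = (7.90×180 + 37.5×372) / 552.0 = 27.8 μM = 0.0278 mM.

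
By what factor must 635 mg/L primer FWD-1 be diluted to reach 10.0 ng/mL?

6.35 × 10⁴

Factor = C₀/C_target = 635 mg/L / 10.0 ng/mL = 6.35 × 10⁴.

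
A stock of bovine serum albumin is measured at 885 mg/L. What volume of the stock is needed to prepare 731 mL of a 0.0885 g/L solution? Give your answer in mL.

73.1 mL

0.0885 g/L = 88.5 mg/L.
V₁ = C₂V₂/C₁ = 88.5 × 731 / 885 = 73.1 mL.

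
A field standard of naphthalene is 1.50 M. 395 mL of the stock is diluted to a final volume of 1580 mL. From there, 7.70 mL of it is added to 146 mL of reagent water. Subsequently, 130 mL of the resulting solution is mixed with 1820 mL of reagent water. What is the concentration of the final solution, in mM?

Overall dilution factor = 4 × 19.96 × 15 = 1198.
1.50 M / 1198 = 1.25 × 10⁻³ M = 1.25 mM.

1.25 mM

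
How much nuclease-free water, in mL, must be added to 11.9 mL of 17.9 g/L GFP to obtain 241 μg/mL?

872 mL

241 μg/mL = 0.241 g/L.
V₂ = C₁V₁/C₂ = 17.9 × 11.9 / 0.241 = 884 mL.
Diluent to add = V₂ − V₁ = 884 − 11.9 = 872 mL.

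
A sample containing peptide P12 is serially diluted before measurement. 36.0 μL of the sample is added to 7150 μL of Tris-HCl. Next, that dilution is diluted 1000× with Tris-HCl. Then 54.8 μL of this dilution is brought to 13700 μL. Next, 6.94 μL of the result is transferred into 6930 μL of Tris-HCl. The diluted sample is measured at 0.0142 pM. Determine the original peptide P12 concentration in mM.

Overall dilution factor = 199.6 × 1000 × 250 × 999.6 = 4.99 × 10¹⁰.
Original = 0.0142 pM × 4.99 × 10¹⁰ = 7.08 × 10⁸ pM = 0.708 mM.

0.708 mM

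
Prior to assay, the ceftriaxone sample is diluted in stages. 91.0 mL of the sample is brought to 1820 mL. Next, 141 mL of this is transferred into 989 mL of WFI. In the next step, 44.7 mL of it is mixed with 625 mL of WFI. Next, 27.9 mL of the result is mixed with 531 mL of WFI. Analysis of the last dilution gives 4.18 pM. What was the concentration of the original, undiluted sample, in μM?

0.201 μM

Overall dilution factor = 20 × 8.014 × 14.98 × 20.03 = 4.81 × 10⁴.
Original = 4.18 pM × 4.81 × 10⁴ = 2.01 × 10⁵ pM = 0.201 μM.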